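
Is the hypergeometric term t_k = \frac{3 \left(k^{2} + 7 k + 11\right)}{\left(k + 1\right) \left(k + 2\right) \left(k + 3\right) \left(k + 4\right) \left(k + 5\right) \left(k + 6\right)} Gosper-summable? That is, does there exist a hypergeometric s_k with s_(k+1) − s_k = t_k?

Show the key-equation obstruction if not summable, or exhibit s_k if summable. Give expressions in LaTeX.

Yes. s_k = \frac{k \left(k^{2} + 9 k + 23\right)}{15 \left(k^{3} + 9 k^{2} + 23 k + 15\right)}.

Ratio r(k) = (k + 1)*(7*k + (k + 1)**2 + 18)/((k + 7)*(k**2 + 7*k + 11)).
Gosper form: A/B · C(k+1)/C(k) with A=k + 1, B=k + 7, C=k**2 + 7*k + 11.
f must satisfy (k + 1)·f(k+1) − (k + 6)·f(k) = k**2 + 7*k + 11.
Bound: deg f ≤ 5.
Match coefficients ⇒ f(k) = k*(k + 2)*(k + 4)*(k**2 + 9*k + 23)/45.
Get s_k = R·t_k = k*(k**2 + 9*k + 23)/(15*(k**3 + 9*k**2 + 23*k + 15)) with R(k) = B(k−1)f(k)/C(k) = k*(k + 2)*(k + 4)*(k + 6)*(k**2 + 9*k + 23)/(45*(k**2 + 7*k + 11)).
s_(k+1) − s_k = 3*(k**2 + 7*k + 11)/(k**6 + 21*k**5 + 175*k**4 + 735*k**3 + 1624*k**2 + 1764*k + 720) = t_k.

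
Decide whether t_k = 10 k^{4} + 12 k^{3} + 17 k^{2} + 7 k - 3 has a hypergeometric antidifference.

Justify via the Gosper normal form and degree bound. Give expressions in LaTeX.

t_(k+1)/t_k = (10*k**4 + 52*k**3 + 113*k**2 + 117*k + 43)/(10*k**4 + 12*k**3 + 17*k**2 + 7*k - 3).
Factor: A=1; B=1; C=k**4 + 6*k**3/5 + 17*k**2/10 + 7*k/10 - 3/10.
Solve (1)·f(k+1) − (1)·f(k) = k**4 + 6*k**3/5 + 17*k**2/10 + 7*k/10 - 3/10.
Bound: deg f ≤ 5.
Coefficient equations give f(k) = k*(2*k**4 - 2*k**3 + 3*k**2 - 2*k - 4)/10.
Then R = B(k−1)f/C = k*(2*k**4 - 2*k**3 + 3*k**2 - 2*k - 4)/(10*k**4 + 12*k**3 + 17*k**2 + 7*k - 3), so s_k = R(k)·t_k = k*(2*k**4 - 2*k**3 + 3*k**2 - 2*k - 4).
Verify: 10*k**4 + 12*k**3 + 17*k**2 + 7*k - 3 matches t_k.

Yes. s_k = k \left(2 k^{4} - 2 k^{3} + 3 k^{2} - 2 k - 4\right).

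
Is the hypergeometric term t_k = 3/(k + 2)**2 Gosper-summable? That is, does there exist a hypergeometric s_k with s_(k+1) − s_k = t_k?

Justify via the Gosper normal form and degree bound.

No — key equation has no polynomial f.

r(k) = (k + 2)**2/(k + 3)**2 after simplifying.
Normal form (A,B,C) = (k**2 + 4*k + 4, k**2 + 6*k + 9, 1).
Key eq: (k**2 + 4*k + 4)·f(k+1) = (k**2 + 4*k + 4)·f(k) + (1).
Degrees (2,2,0) ⇒ d ≤ 0.
Put f(k) = c0: A·f(k+1) − B(k−1)·f(k) − C = -1; need -1 = 0 — inconsistent ⇒ no f, not summable.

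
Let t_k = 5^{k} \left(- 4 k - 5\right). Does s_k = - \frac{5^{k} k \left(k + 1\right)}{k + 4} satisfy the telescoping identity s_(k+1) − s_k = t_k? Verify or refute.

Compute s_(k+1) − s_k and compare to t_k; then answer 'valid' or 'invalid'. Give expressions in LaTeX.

Invalid: residual \frac{12 \cdot 5^{k} \left(k^{2} + 5 k + 5\right)}{k^{2} + 9 k + 20} ≠ 0.

s_(k+1) = -5**(k + 1)*(k + 1)*(k + 2)/(k + 5)
s_(k+1) − s_k = 5**k*(k + 1)*(k*(k + 5) - 5*(k + 2)*(k + 4))/((k + 4)*(k + 5))
(s_(k+1) − s_k) − t_k = 12*5**k*(k**2 + 5*k + 5)/(k**2 + 9*k + 20)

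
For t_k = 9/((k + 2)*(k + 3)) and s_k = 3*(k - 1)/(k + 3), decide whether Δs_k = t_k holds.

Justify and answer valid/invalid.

Invalid: residual 3*(k - 4)/(k**3 + 9*k**2 + 26*k + 24) ≠ 0.

s_(k+1) = 3*k/(k + 4)
s_(k+1) − s_k = 12/(k**2 + 7*k + 12)
(s_(k+1) − s_k) − t_k = 3*(k - 4)/(k**3 + 9*k**2 + 26*k + 24)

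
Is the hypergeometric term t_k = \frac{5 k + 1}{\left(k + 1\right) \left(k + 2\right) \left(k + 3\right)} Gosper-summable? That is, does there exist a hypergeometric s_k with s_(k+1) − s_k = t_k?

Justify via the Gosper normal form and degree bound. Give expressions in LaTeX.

Compute t_(k+1)/t_k: get (k + 1)*(5*k + 6)/((k + 4)*(5*k + 1)).
Gosper form: A/B · C(k+1)/C(k) with A=k + 1, B=k + 4, C=k + 1/5.
f must satisfy (k + 1)·f(k+1) − (k + 3)·f(k) = k + 1/5.
Degrees (1,1,1) ⇒ d ≤ 2.
Match coefficients ⇒ f(k) = k*(3*k - 1)/10.
Get s_k = R·t_k = k*(3*k - 1)/(2*(k + 1)*(k + 2)) with R(k) = B(k−1)f(k)/C(k) = k*(k + 3)*(3*k - 1)/(2*(5*k + 1)).
Check: Δs_k = (5*k + 1)/(k**3 + 6*k**2 + 11*k + 6). ✓

Yes. s_k = \frac{k \left(3 k - 1\right)}{2 \left(k + 1\right) \left(k + 2\right)}.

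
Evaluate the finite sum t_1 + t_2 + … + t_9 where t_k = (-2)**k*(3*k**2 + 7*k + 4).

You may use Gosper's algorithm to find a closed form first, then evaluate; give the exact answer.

Ratio r(k) = 2*(-3*k**2 - 13*k - 14)/(3*k**2 + 7*k + 4).
Normal form (A,B,C) = (-2, 1, k**2 + 7*k/3 + 4/3).
Key eq: (-2)·f(k+1) = (1)·f(k) + (k**2 + 7*k/3 + 4/3).
From deg A=0, deg B=0, deg C=2: d=2.
A polynomial solution: f(k) = -k*(k + 1)/3.
Certificate R = B(k−1)f/C = -k/(3*k + 4) gives s_k = (-2)**k*k*(-k - 1).
s_(k+1) − s_k = (-2)**k*(k + 1)*(3*k + 4) = t_k.
Σ_(k=1)^(9) t_k = s_(10) − s_(1) = -112640 − (4) = -112644.

Σ = -112644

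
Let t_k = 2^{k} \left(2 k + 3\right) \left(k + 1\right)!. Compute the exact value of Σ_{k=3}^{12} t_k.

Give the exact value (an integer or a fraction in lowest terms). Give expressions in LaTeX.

Σ = 714164561510208

t_(k+1)/t_k = 2*(k + 2)*(2*k + 5)/(2*k + 3).
So A=2*k + 4 and B=1, with C=k + 3/2.
Key eq: (2*k + 4)·f(k+1) = (1)·f(k) + (k + 3/2).
Bound: deg f ≤ 0.
Match coefficients ⇒ f(k) = 1/2.
Then R = B(k−1)f/C = 1/(2*k + 3), so s_k = R(k)·t_k = 2**k*factorial(k + 1).
Check: Δs_k = 2**k*(2*k + 3)*factorial(k + 1). ✓
Telescoping: Σ = s_(13) − s_(3) = 714164561510400 − (192) = 714164561510208.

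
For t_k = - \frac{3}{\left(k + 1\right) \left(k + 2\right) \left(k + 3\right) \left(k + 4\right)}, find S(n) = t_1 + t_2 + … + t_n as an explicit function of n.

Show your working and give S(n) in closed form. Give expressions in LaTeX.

S(n) = \frac{n \left(- n^{2} - 9 n - 26\right)}{24 \left(n^{3} + 9 n^{2} + 26 n + 24\right)}

Ratio r(k) = (k + 1)/(k + 5).
Gosper form: A/B · C(k+1)/C(k) with A=k + 1, B=k + 5, C=1.
Need (k + 1)·f(k+1) − (k + 4)·f(k) = 1.
From deg A=1, deg B=1, deg C=0: d=3.
A polynomial solution: f(k) = k*(k**2 + 6*k + 11)/18.
Certificate R = B(k−1)f/C = k*(k + 4)*(k**2 + 6*k + 11)/18 gives s_k = k*(-k**2 - 6*k - 11)/(6*(k + 1)*(k + 2)*(k + 3)).
s_(k+1) − s_k = -3/(k**4 + 10*k**3 + 35*k**2 + 50*k + 24) = t_k.
Telescope: S(n) = s_(n+1) − s_(1) = (-n**3 - 9*n**2 - 26*n - 18)/(6*(n**3 + 9*n**2 + 26*n + 24)) − (-1/8) = n*(-n**2 - 9*n - 26)/(24*(n**3 + 9*n**2 + 26*n + 24)).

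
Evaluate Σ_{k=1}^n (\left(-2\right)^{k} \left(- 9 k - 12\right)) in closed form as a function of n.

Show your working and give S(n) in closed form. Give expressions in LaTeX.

Ratio r(k) = 2*(-3*k - 7)/(3*k + 4).
Factor: A=-2; B=1; C=k + 4/3.
Solve (-2)·f(k+1) − (1)·f(k) = k + 4/3.
deg f ≤ 1 (via 0,0,1).
Match coefficients ⇒ f(k) = -(3*k + 2)/9.
Get s_k = R·t_k = (-2)**k*(3*k + 2) with R(k) = B(k−1)f(k)/C(k) = -(3*k + 2)/(3*(3*k + 4)).
s_(k+1) − s_k = (-2)**k*(-9*k - 12) = t_k.
Σ_(k=1)^n t_k = s_(n+1) − s_(1) = ((-2)**(n + 1)*(3*n + 5)) − (-10), i.e. -6*(-2)**n*n - 10*(-2)**n + 10.

S(n) = - 6 \left(-2\right)^{n} n - 10 \left(-2\right)^{n} + 10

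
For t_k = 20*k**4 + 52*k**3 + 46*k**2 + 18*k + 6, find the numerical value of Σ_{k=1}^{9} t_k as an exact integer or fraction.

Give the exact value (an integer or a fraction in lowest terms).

Σ = 425934

Compute t_(k+1)/t_k: get (10*k**4 + 66*k**3 + 161*k**2 + 173*k + 71)/(10*k**4 + 26*k**3 + 23*k**2 + 9*k + 3).
A = 1, B = 1, C = k**4 + 13*k**3/5 + 23*k**2/10 + 9*k/10 + 3/10.
Need (1)·f(k+1) − (1)·f(k) = k**4 + 13*k**3/5 + 23*k**2/10 + 9*k/10 + 3/10.
From deg A=0, deg B=0, deg C=4: d=5.
Solving with deg f ≤ 5: f(k) = k*(4*k**4 + 3*k**3 - 4*k**2 - k + 4)/20.
So s_k = (B(k−1)f/C)·t_k = (k*(4*k**4 + 3*k**3 - 4*k**2 - k + 4)/(2*(10*k**4 + 26*k**3 + 23*k**2 + 9*k + 3)))·t_k = k*(4*k**4 + 3*k**3 - 4*k**2 - k + 4).
Δs = 20*k**4 + 52*k**3 + 46*k**2 + 18*k + 6, as required.
Telescoping: Σ = s_(10) − s_(1) = 425940 − (6) = 425934.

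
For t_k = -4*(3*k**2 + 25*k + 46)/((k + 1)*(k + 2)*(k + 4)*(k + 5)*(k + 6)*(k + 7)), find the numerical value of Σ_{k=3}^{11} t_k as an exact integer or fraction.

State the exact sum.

The ratio is (k + 1)*(k + 4)*(25*k + 3*(k + 1)**2 + 71)/((k + 3)*(k + 8)*(3*k**2 + 25*k + 46)).
A = k + 1, B = k + 8, C = k**3 + 34*k**2/3 + 121*k/3 + 46.
Set up (k + 1)·f(k+1) − (k + 7)·f(k) − (k**3 + 34*k**2/3 + 121*k/3 + 46) = 0.
Degrees (1,1,3) ⇒ d ≤ 6.
Coefficient equations give f(k) = k*(k + 2)*(k + 3)*(k + 5)*(k**2 + 11*k + 34)/72.
Certificate R = B(k−1)f/C = k*(k + 2)*(k + 5)*(k + 7)*(k**2 + 11*k + 34)/(24*(3*k**2 + 25*k + 46)) gives s_k = k*(-k**2 - 11*k - 34)/(6*(k**3 + 11*k**2 + 34*k + 24)).
Verify: 4*(-3*k**2 - 25*k - 46)/(k**6 + 25*k**5 + 247*k**4 + 1219*k**3 + 3112*k**2 + 3796*k + 1680) matches t_k.
Σ_(k=3)^(11) t_k = s_(12) − s_(3) = -155/936 − (-19/126) = -97/6552.

Σ = -97/6552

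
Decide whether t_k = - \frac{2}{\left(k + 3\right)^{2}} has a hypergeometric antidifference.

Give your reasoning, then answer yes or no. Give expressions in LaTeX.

Ratio r(k) = (k + 3)**2/(k + 4)**2.
Take A(k)=k**2 + 6*k + 9, B(k)=k**2 + 8*k + 16, C(k)=1.
Set up (k**2 + 6*k + 9)·f(k+1) − (k**2 + 6*k + 9)·f(k) − (1) = 0.
deg f ≤ 0 (via 2,2,0).
f = c0 ⇒ A·f(k+1) − B(k−1)·f(k) − C = -1. The system {-1 = 0} is inconsistent; no antidifference.

No — key equation has no polynomial f.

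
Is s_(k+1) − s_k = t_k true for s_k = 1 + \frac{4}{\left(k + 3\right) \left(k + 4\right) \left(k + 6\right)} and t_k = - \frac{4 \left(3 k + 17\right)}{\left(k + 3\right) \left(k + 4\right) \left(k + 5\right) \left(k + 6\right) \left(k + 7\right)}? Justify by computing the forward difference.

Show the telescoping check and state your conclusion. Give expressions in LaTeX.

s_(k+1) = 1 + 4/((k + 4)*(k + 5)*(k + 7))
s_(k+1) − s_k = 4*(-3*k - 17)/(k**5 + 25*k**4 + 245*k**3 + 1175*k**2 + 2754*k + 2520)
(s_(k+1) − s_k) − t_k = 0

valid (s_(k+1) − s_k reduces to t_k)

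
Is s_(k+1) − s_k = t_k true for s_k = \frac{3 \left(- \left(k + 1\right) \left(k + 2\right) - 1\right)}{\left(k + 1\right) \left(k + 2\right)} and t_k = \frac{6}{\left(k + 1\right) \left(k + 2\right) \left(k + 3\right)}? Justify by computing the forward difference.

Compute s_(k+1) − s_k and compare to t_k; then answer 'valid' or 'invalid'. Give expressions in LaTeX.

Valid: the claim telescopes to t_k.

s_(k+1) = 3*(-(k + 2)*(k + 3) - 1)/((k + 2)*(k + 3))
s_(k+1) − s_k = 6/(k**3 + 6*k**2 + 11*k + 6)
(s_(k+1) − s_k) − t_k = 0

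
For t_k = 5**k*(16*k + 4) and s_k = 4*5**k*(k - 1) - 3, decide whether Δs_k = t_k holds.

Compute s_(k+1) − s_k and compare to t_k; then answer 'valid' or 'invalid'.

s_(k+1) = 20*5**k*k - 3
s_(k+1) − s_k = 5**k*(16*k + 4)
(s_(k+1) − s_k) − t_k = 0

valid (s_(k+1) − s_k reduces to t_k)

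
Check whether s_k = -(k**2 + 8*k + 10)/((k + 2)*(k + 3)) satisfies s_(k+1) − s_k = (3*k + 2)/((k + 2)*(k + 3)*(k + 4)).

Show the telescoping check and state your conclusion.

valid; difference matches t_k

s_(k+1) = (-8*k - (k + 1)**2 - 18)/((k + 3)*(k + 4))
s_(k+1) − s_k = (3*k + 2)/(k**3 + 9*k**2 + 26*k + 24)
(s_(k+1) − s_k) − t_k = 0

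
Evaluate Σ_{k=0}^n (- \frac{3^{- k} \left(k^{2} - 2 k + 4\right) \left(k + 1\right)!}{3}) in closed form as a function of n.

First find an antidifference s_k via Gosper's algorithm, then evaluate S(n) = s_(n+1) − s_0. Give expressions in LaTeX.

Ratio r(k) = (k + 2)*(-2*k + (k + 1)**2 + 2)/(3*(k**2 - 2*k + 4)).
Normal form (A,B,C) = (k/3 + 2/3, 1, k**2 - 2*k + 4).
Need (k/3 + 2/3)·f(k+1) − (1)·f(k) = k**2 - 2*k + 4.
d = 1 from the (1,0,2) case.
A polynomial solution: f(k) = 3*(k - 2).
So s_k = (B(k−1)f/C)·t_k = (3*(k - 2)/(k**2 - 2*k + 4))·t_k = -(k - 2)*factorial(k + 1)/3**k.
Δs = -(k**2 - 2*k + 4)*factorial(k + 1)/(3*3**k), as required.
Σ_(k=0)^n t_k = s_(n+1) − s_(0) = (-3**(-n - 1)*(n - 1)*factorial(n + 2)) − (2), i.e. (-6*3**n - n**3*factorial(n) - 2*n**2*factorial(n) + n*factorial(n) + 2*factorial(n))/(3*3**n).

S(n) = \frac{3^{- n} \left(- 6 \cdot 3^{n} - n^{3} n! - 2 n^{2} n! + n n! + 2 n!\right)}{3}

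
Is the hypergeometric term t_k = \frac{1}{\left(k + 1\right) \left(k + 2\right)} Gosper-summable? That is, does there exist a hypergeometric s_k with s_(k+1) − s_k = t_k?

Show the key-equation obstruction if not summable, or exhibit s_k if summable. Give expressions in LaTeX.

t_(k+1)/t_k = (k + 1)/(k + 3).
So A=k + 1 and B=k + 3, with C=1.
f must satisfy (k + 1)·f(k+1) − (k + 2)·f(k) = 1.
Bound: deg f ≤ 1.
Solve for f: f(k) = k (degree 1 ≤ 1).
R(k) = B(k−1)·f(k)/C(k) = k*(k + 2); s_k = R·t_k = k/(k + 1).
Δs = 1/(k**2 + 3*k + 2), as required.

Yes. s_k = \frac{k}{k + 1}.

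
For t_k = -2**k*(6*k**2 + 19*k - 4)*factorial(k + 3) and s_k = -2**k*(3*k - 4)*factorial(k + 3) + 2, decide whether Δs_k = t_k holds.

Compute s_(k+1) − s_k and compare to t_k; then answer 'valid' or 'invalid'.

Valid — Δs_k = t_k.

s_(k+1) = -2**(k + 1)*(3*k - 1)*factorial(k + 4) + 2
s_(k+1) − s_k = -2**k*(6*k**2 + 19*k - 4)*factorial(k + 3)
(s_(k+1) − s_k) − t_k = 0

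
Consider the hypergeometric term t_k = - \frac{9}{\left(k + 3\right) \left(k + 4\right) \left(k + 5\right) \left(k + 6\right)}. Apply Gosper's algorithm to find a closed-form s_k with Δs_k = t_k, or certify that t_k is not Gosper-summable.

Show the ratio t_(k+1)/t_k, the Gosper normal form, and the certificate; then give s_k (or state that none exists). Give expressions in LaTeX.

r(k) = (k + 3)/(k + 7) after simplifying.
Factor: A=k + 3; B=k + 7; C=1.
Solve (k + 3)·f(k+1) − (k + 6)·f(k) = 1.
From deg A=1, deg B=1, deg C=0: d=3.
Solve for f: f(k) = k*(k**2 + 12*k + 47)/180 (degree 3 ≤ 3).
So s_k = (B(k−1)f/C)·t_k = (k*(k + 6)*(k**2 + 12*k + 47)/180)·t_k = k*(-k**2 - 12*k - 47)/(20*(k + 3)*(k + 4)*(k + 5)).
s_(k+1) − s_k = -9/(k**4 + 18*k**3 + 119*k**2 + 342*k + 360) = t_k.

s_k = \frac{k \left(- k^{2} - 12 k - 47\right)}{20 \left(k + 3\right) \left(k + 4\right) \left(k + 5\right)}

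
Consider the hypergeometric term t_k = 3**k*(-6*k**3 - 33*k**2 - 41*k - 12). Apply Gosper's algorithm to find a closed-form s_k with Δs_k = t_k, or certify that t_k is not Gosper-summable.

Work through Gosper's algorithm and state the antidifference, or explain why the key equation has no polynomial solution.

r(k) = 3*(6*k**3 + 51*k**2 + 125*k + 92)/(6*k**3 + 33*k**2 + 41*k + 12) after simplifying.
A = 3, B = 1, C = k**3 + 11*k**2/2 + 41*k/6 + 2.
Key eq: (3)·f(k+1) = (1)·f(k) + (k**3 + 11*k**2/2 + 41*k/6 + 2).
From deg A=0, deg B=0, deg C=3: d=3.
Solve for f: f(k) = k*(3*k**2 + 3*k - 2)/6 (degree 3 ≤ 3).
R(k) = B(k−1)·f(k)/C(k) = k*(3*k**2 + 3*k - 2)/(6*k**3 + 33*k**2 + 41*k + 12); s_k = R·t_k = 3**k*k*(-3*k**2 - 3*k + 2).
Verify: 3**k*(-6*k**3 - 33*k**2 - 41*k - 12) matches t_k.

s_k = 3**k*k*(-3*k**2 - 3*k + 2)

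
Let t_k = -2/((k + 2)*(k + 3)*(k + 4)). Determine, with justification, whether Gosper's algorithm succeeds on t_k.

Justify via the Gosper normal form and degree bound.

r(k) = (k + 2)/(k + 5) after simplifying.
Gosper form: A/B · C(k+1)/C(k) with A=k + 2, B=k + 5, C=1.
Set up (k + 2)·f(k+1) − (k + 4)·f(k) − (1) = 0.
deg f ≤ 2 (via 1,1,0).
Match coefficients ⇒ f(k) = k*(k + 5)/12.
Get s_k = R·t_k = k*(-k - 5)/(6*(k + 2)*(k + 3)) with R(k) = B(k−1)f(k)/C(k) = k*(k + 4)*(k + 5)/12.
s_(k+1) − s_k = -2/(k**3 + 9*k**2 + 26*k + 24) = t_k.

Yes. s_k = k*(-k - 5)/(6*(k + 2)*(k + 3)).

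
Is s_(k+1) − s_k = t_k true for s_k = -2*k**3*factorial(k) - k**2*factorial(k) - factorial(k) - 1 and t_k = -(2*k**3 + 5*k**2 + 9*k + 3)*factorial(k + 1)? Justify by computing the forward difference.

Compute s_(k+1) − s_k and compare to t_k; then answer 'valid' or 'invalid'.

s_(k+1) = -2*k**4*factorial(k) - 9*k**3*factorial(k) - 15*k**2*factorial(k) - 12*k*factorial(k) - 4*factorial(k) - 1
s_(k+1) − s_k = -(2*k**3 + 5*k**2 + 9*k + 3)*factorial(k + 1)
(s_(k+1) − s_k) − t_k = 0

valid (s_(k+1) − s_k reduces to t_k)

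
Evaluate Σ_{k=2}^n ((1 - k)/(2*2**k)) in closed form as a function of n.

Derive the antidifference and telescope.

Compute t_(k+1)/t_k: get k/(2*(k - 1)).
A = 1/2, B = 1, C = k - 1.
Key eq: (1/2)·f(k+1) = (1)·f(k) + (k - 1).
deg f ≤ 1 (via 0,0,1).
Coefficient equations give f(k) = -2*k.
Get s_k = R·t_k = k/2**k with R(k) = B(k−1)f(k)/C(k) = -2*k/(k - 1).
Δs = (1 - k)/(2*2**k), as required.
Telescope: S(n) = s_(n+1) − s_(2) = 2**(-n - 1)*(n + 1) − (1/2) = 2**(-n - 1)*(-2**n + n + 1).

S(n) = 2**(-n - 1)*(-2**n + n + 1)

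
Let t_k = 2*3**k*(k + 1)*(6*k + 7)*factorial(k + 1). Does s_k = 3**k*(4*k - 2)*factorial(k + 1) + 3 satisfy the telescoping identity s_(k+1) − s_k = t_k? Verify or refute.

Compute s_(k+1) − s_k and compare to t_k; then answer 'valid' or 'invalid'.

s_(k+1) = 3**(k + 1)*(4*k + 2)*factorial(k + 2) + 3
s_(k+1) − s_k = 2*3**k*(k + 1)*(6*k + 7)*factorial(k + 1)
(s_(k+1) − s_k) − t_k = 0

valid (s_(k+1) − s_k reduces to t_k)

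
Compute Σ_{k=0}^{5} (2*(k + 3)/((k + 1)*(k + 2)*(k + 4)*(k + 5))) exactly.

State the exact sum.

Step 1: r(k) = (k + 1)*(k + 4)**2/((k + 3)**2*(k + 6)).
So A=k + 1 and B=k + 6, with C=k**2 + 6*k + 9.
Need (k + 1)·f(k+1) − (k + 5)·f(k) = k**2 + 6*k + 9.
d = 4 from the (1,1,2) case.
Coefficient equations give f(k) = k*(k + 2)*(k + 3)*(k + 5)/8.
So s_k = (B(k−1)f/C)·t_k = (k*(k + 2)*(k + 5)**2/(8*(k + 3)))·t_k = k*(k + 5)/(4*(k**2 + 5*k + 4)).
Δs = 2*(k + 3)/(k**4 + 12*k**3 + 49*k**2 + 78*k + 40), as required.
Sum = s_(6) − s_(0); s_(6) = 33/140, s_(0) = 0 ⇒ 33/140.

Σ = 33/140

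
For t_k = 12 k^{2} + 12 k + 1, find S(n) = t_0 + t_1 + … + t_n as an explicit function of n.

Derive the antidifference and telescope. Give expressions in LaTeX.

S(n) = 4 n^{3} + 12 n^{2} + 9 n + 1

Ratio r(k) = (12*k**2 + 36*k + 25)/(12*k**2 + 12*k + 1).
Normal form (A,B,C) = (1, 1, k**2 + k + 1/12).
Need (1)·f(k+1) − (1)·f(k) = k**2 + k + 1/12.
Bound: deg f ≤ 3.
Coefficient equations give f(k) = k*(4*k**2 - 3)/12.
Certificate R = B(k−1)f/C = k*(4*k**2 - 3)/(12*k**2 + 12*k + 1) gives s_k = k*(4*k**2 - 3).
s_(k+1) − s_k = 12*k**2 + 12*k + 1 = t_k.
s_(n+1) = 4*n**3 + 12*n**2 + 9*n + 1 and s_(0) = 0, so S(n) = 4*n**3 + 12*n**2 + 9*n + 1.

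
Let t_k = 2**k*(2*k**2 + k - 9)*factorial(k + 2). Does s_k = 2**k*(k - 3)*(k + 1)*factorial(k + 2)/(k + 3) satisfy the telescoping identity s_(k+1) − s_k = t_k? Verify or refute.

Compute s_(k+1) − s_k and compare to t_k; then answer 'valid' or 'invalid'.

s_(k+1) = 2**(k + 1)*(k - 2)*(k + 2)*factorial(k + 3)/(k + 4)
s_(k+1) − s_k = 2**k*(2*k**4 + 11*k**3 + 8*k**2 - 37*k - 60)*factorial(k + 2)/((k + 3)*(k + 4))
(s_(k+1) − s_k) − t_k = -2**(k + 1)*(2*k**3 + 7*k**2 - 7*k - 24)*factorial(k + 2)/((k + 3)*(k + 4))

Invalid: residual -2**(k + 1)*(2*k**3 + 7*k**2 - 7*k - 24)*factorial(k + 2)/((k + 3)*(k + 4)) ≠ 0.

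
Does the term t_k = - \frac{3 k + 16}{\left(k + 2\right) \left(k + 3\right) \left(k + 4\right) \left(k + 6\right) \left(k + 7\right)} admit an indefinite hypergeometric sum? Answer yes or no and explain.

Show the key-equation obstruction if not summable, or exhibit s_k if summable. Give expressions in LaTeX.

Yes. s_k = \frac{k \left(- k^{2} - 11 k - 36\right)}{36 \left(k^{3} + 11 k^{2} + 36 k + 36\right)}.

t_(k+1)/t_k = (k + 2)*(k + 6)*(3*k + 19)/((k + 5)*(k + 8)*(3*k + 16)).
Take A(k)=k + 2, B(k)=k + 8, C(k)=k**2 + 31*k/3 + 80/3.
Set up (k + 2)·f(k+1) − (k + 7)·f(k) − (k**2 + 31*k/3 + 80/3) = 0.
d = 5 from the (1,1,2) case.
Solve for f: f(k) = k*(k + 4)*(k + 5)*(k**2 + 11*k + 36)/108 (degree 5 ≤ 5).
So s_k = (B(k−1)f/C)·t_k = (k*(k + 4)*(k + 7)*(k**2 + 11*k + 36)/(36*(3*k + 16)))·t_k = k*(-k**2 - 11*k - 36)/(36*(k**3 + 11*k**2 + 36*k + 36)).
Verify: (-3*k - 16)/(k**5 + 22*k**4 + 185*k**3 + 740*k**2 + 1404*k + 1008) matches t_k.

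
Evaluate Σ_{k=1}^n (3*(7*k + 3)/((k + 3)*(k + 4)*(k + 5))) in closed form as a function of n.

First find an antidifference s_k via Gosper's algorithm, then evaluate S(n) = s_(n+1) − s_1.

t_(k+1)/t_k = (k + 3)*(7*k + 10)/((k + 6)*(7*k + 3)).
So A=k + 3 and B=k + 6, with C=k + 3/7.
f must satisfy (k + 3)·f(k+1) − (k + 5)·f(k) = k + 3/7.
From deg A=1, deg B=1, deg C=1: d=2.
Coefficient equations give f(k) = k**2/7.
Then R = B(k−1)f/C = k**2*(k + 5)/(7*k + 3), so s_k = R(k)·t_k = 3*k**2/((k + 3)*(k + 4)).
Δs = 3*(7*k + 3)/(k**3 + 12*k**2 + 47*k + 60), as required.
Σ_(k=1)^n t_k = s_(n+1) − s_(1) = (3*(n**2 + 2*n + 1)/(n**2 + 9*n + 20)) − (3/20), i.e. 3*n*(19*n + 31)/(20*(n**2 + 9*n + 20)).

S(n) = 3*n*(19*n + 31)/(20*(n**2 + 9*n + 20))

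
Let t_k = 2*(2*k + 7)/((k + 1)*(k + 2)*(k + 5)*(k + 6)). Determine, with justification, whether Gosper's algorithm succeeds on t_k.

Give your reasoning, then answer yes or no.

Yes. s_k = 2*k*(k + 6)/(5*(k**2 + 6*k + 5)).

Compute t_(k+1)/t_k: get (k + 1)*(k + 5)*(2*k + 9)/((k + 3)*(k + 7)*(2*k + 7)).
A = k + 1, B = k + 7, C = k**3 + 21*k**2/2 + 73*k/2 + 42.
f must satisfy (k + 1)·f(k+1) − (k + 6)·f(k) = k**3 + 21*k**2/2 + 73*k/2 + 42.
deg f ≤ 5 (via 1,1,3).
Match coefficients ⇒ f(k) = k*(k + 2)*(k + 3)*(k + 4)*(k + 6)/10.
R(k) = B(k−1)·f(k)/C(k) = k*(k + 2)*(k + 6)**2/(5*(2*k + 7)); s_k = R·t_k = 2*k*(k + 6)/(5*(k**2 + 6*k + 5)).
Δs = 2*(2*k + 7)/(k**4 + 14*k**3 + 65*k**2 + 112*k + 60), as required.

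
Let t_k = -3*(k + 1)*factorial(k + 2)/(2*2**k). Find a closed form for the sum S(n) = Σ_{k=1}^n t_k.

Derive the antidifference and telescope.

t_(k+1)/t_k = (k + 2)*(k + 3)/(2*(k + 1)).
A = k/2 + 3/2, B = 1, C = k + 1.
Set up (k/2 + 3/2)·f(k+1) − (1)·f(k) − (k + 1) = 0.
deg f ≤ 0 (via 1,0,1).
A polynomial solution: f(k) = 2.
Get s_k = R·t_k = -3*factorial(k + 2)/2**k with R(k) = B(k−1)f(k)/C(k) = 2/(k + 1).
Check: Δs_k = -3*(k + 1)*factorial(k + 2)/(2*2**k). ✓
Evaluate: s_(n+1) = -3*2**(-n - 1)*factorial(n + 3); subtract s_(1) = -9 ⇒ S(n) = 9 - 3*factorial(n + 3)/(2*2**n).

S(n) = 9 - 3*factorial(n + 3)/(2*2**n)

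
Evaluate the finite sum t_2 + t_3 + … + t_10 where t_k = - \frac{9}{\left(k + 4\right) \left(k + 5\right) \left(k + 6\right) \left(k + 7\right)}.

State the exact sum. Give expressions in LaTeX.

Σ = -39/4760

r(k) = (k + 4)/(k + 8) after simplifying.
Gosper form: A/B · C(k+1)/C(k) with A=k + 4, B=k + 8, C=1.
Key eq: (k + 4)·f(k+1) = (k + 7)·f(k) + (1).
d = 3 from the (1,1,0) case.
Solving with deg f ≤ 3: f(k) = k*(k**2 + 15*k + 74)/360.
So s_k = (B(k−1)f/C)·t_k = (k*(k + 7)*(k**2 + 15*k + 74)/360)·t_k = k*(-k**2 - 15*k - 74)/(40*(k + 4)*(k + 5)*(k + 6)).
Check: Δs_k = -9/(k**4 + 22*k**3 + 179*k**2 + 638*k + 840). ✓
Evaluate s at k=11 and k=2: -33/1360 and -9/560; difference -39/4760.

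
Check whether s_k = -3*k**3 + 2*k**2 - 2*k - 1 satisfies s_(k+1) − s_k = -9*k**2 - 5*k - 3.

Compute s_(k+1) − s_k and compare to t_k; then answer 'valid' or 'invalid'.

s_(k+1) = -3*k**3 - 7*k**2 - 7*k - 4
s_(k+1) − s_k = -9*k**2 - 5*k - 3
(s_(k+1) − s_k) − t_k = 0

valid; difference matches t_k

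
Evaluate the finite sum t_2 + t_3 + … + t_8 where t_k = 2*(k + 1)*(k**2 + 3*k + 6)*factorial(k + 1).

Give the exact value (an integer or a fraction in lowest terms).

Σ = 667699104

Step 1: r(k) = (k + 2)**2*(3*k + (k + 1)**2 + 9)/((k + 1)*(k**2 + 3*k + 6)).
A = k + 2, B = 1, C = k**3 + 4*k**2 + 9*k + 6.
Solve (k + 2)·f(k+1) − (1)·f(k) = k**3 + 4*k**2 + 9*k + 6.
Bound: deg f ≤ 2.
Solving with deg f ≤ 2: f(k) = k**2 + k + 2.
Then R = B(k−1)f/C = (k**2 + k + 2)/((k + 1)*(k**2 + 3*k + 6)), so s_k = R(k)·t_k = 2*(k**2 + k + 2)*factorial(k + 1).
s_(k+1) − s_k = 2*(k + 1)*(k**2 + 3*k + 6)*factorial(k + 1) = t_k.
Evaluate s at k=9 and k=2: 667699200 and 96; difference 667699104.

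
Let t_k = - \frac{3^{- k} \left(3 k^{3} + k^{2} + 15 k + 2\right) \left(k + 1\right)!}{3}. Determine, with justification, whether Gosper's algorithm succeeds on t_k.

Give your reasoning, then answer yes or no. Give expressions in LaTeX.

Ratio r(k) = (k + 2)*(15*k + 3*(k + 1)**3 + (k + 1)**2 + 17)/(3*(3*k**3 + k**2 + 15*k + 2)).
Gosper form: A/B · C(k+1)/C(k) with A=k/3 + 2/3, B=1, C=k**3 + k**2/3 + 5*k + 2/3.
f must satisfy (k/3 + 2/3)·f(k+1) − (1)·f(k) = k**3 + k**2/3 + 5*k + 2/3.
Degrees (1,0,3) ⇒ d ≤ 2.
Coefficient equations give f(k) = k*(3*k - 2).
Certificate R = B(k−1)f/C = 3*k*(3*k - 2)/(3*k**3 + k**2 + 15*k + 2) gives s_k = -k*(3*k - 2)*factorial(k + 1)/3**k.
Verify: -(3*k**3 + k**2 + 15*k + 2)*factorial(k + 1)/(3*3**k) matches t_k.

Yes. s_k = - 3^{- k} k \left(3 k - 2\right) \left(k + 1\right)!.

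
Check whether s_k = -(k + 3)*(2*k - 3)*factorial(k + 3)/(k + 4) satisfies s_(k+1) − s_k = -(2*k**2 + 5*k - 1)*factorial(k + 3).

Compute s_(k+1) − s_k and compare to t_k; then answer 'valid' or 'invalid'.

s_(k+1) = -(k + 4)*(2*k - 1)*factorial(k + 4)/(k + 5)
s_(k+1) − s_k = -(2*k**4 + 21*k**3 + 71*k**2 + 74*k - 19)*factorial(k + 3)/((k + 4)*(k + 5))
(s_(k+1) − s_k) − t_k = (2*k**3 + 13*k**2 + 17*k - 1)*factorial(k + 3)/((k + 4)*(k + 5))

Invalid: residual (2*k**3 + 13*k**2 + 17*k - 1)*factorial(k + 3)/((k + 4)*(k + 5)) ≠ 0.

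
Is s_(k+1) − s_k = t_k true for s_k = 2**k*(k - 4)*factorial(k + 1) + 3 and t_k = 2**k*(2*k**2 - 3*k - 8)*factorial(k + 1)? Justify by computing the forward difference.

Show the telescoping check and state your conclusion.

s_(k+1) = 2**(k + 1)*(k - 3)*factorial(k + 2) + 3
s_(k+1) − s_k = 2**k*(2*k**2 - 3*k - 8)*factorial(k + 1)
(s_(k+1) − s_k) − t_k = 0

Valid — Δs_k = t_k.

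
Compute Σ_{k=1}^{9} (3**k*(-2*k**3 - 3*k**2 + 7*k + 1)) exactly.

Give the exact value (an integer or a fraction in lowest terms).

Compute t_(k+1)/t_k: get 3*(2*k**3 + 9*k**2 + 5*k - 3)/(2*k**3 + 3*k**2 - 7*k - 1).
So A=3 and B=1, with C=k**3 + 3*k**2/2 - 7*k/2 - 1/2.
Key eq: (3)·f(k+1) = (1)·f(k) + (k**3 + 3*k**2/2 - 7*k/2 - 1/2).
d = 3 from the (0,0,3) case.
A polynomial solution: f(k) = (k - 1)*(k**2 - 2*k - 1)/2.
R(k) = B(k−1)·f(k)/C(k) = (k - 1)*(k**2 - 2*k - 1)/(2*k**3 + 3*k**2 - 7*k - 1); s_k = R·t_k = 3**k*(-k**3 + 3*k**2 - k - 1).
Δs = 3**k*(-2*k**3 - 3*k**2 + 7*k + 1), as required.
Telescoping: Σ = s_(10) − s_(1) = -41983839 − (0) = -41983839.

Σ = -41983839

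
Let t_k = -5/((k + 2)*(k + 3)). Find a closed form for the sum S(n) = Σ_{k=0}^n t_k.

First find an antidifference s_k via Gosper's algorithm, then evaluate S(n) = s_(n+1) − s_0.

S(n) = 5*(-n - 1)/(2*(n + 3))

r(k) = (k + 2)/(k + 4) after simplifying.
Gosper form: A/B · C(k+1)/C(k) with A=k + 2, B=k + 4, C=1.
Key eq: (k + 2)·f(k+1) = (k + 3)·f(k) + (1).
d = 1 from the (1,1,0) case.
Match coefficients ⇒ f(k) = k/2.
R(k) = B(k−1)·f(k)/C(k) = k*(k + 3)/2; s_k = R·t_k = -5*k/(2*k + 4).
s_(k+1) − s_k = -5/(k**2 + 5*k + 6) = t_k.
Σ_(k=0)^n t_k = s_(n+1) − s_(0) = (5*(-n - 1)/(2*(n + 3))) − (0), i.e. 5*(-n - 1)/(2*(n + 3)).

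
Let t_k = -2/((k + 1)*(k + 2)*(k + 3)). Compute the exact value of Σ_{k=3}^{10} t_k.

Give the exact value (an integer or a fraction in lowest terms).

Σ = -17/390

Ratio r(k) = (k + 1)/(k + 4).
Factor: A=k + 1; B=k + 4; C=1.
Set up (k + 1)·f(k+1) − (k + 3)·f(k) − (1) = 0.
d = 2 from the (1,1,0) case.
Solve for f: f(k) = k*(k + 3)/4 (degree 2 ≤ 2).
Get s_k = R·t_k = k*(-k - 3)/(2*(k + 1)*(k + 2)) with R(k) = B(k−1)f(k)/C(k) = k*(k + 3)**2/4.
Check: Δs_k = -2/(k**3 + 6*k**2 + 11*k + 6). ✓
Σ_(k=3)^(10) t_k = s_(11) − s_(3) = -77/156 − (-9/20) = -17/390.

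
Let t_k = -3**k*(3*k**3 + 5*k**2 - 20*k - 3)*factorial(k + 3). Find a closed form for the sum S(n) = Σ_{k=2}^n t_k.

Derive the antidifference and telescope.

Compute t_(k+1)/t_k: get 3*(3*k**4 + 26*k**3 + 55*k**2 - 19*k - 60)/(3*k**3 + 5*k**2 - 20*k - 3).
So A=3*k + 12 and B=1, with C=k**3 + 5*k**2/3 - 20*k/3 - 1.
Need (3*k + 12)·f(k+1) − (1)·f(k) = k**3 + 5*k**2/3 - 20*k/3 - 1.
deg f ≤ 2 (via 1,0,3).
Coefficient equations give f(k) = (k - 3)*(k - 1)/3.
Then R = B(k−1)f/C = (k - 3)*(k - 1)/(3*k**3 + 5*k**2 - 20*k - 3), so s_k = R(k)·t_k = -3**k*(k - 3)*(k - 1)*factorial(k + 3).
Verify: -3**k*(3*k**3 + 5*k**2 - 20*k - 3)*factorial(k + 3) matches t_k.
Telescope: S(n) = s_(n+1) − s_(2) = -3**(n + 1)*n*(n - 2)*factorial(n + 4) − (1080) = -3*3**n*n**2*factorial(n + 4) + 6*3**n*n*factorial(n + 4) - 1080.

S(n) = -3*3**n*n**2*factorial(n + 4) + 6*3**n*n*factorial(n + 4) - 1080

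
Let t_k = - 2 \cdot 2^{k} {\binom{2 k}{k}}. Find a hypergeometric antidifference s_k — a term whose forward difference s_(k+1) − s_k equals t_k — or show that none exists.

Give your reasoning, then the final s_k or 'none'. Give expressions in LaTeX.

none (Gosper's algorithm certifies no s_k)

Compute t_(k+1)/t_k: get 4*(2*k + 1)/(k + 1).
So A=8*k + 4 and B=k + 1, with C=1.
Solve (8*k + 4)·f(k+1) − (k)·f(k) = 1.
deg f ≤ -1 (via 1,1,0).
Bound -1 < 0, so the key equation has no polynomial solution.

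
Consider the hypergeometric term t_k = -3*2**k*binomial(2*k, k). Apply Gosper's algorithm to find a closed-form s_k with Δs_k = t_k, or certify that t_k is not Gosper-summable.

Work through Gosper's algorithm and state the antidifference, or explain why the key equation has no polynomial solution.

The ratio is 4*(2*k + 1)/(k + 1).
Take A(k)=8*k + 4, B(k)=k + 1, C(k)=1.
Set up (8*k + 4)·f(k+1) − (k)·f(k) − (1) = 0.
Bound: deg f ≤ -1.
Bound -1 < 0, so the key equation has no polynomial solution.

not Gosper-summable; s_k does not exist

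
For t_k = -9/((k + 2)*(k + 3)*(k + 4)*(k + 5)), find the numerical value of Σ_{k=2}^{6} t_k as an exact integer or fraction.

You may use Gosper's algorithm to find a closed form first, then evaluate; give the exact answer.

Step 1: r(k) = (k + 2)/(k + 6).
A = k + 2, B = k + 6, C = 1.
f must satisfy (k + 2)·f(k+1) − (k + 5)·f(k) = 1.
From deg A=1, deg B=1, deg C=0: d=3.
Coefficient equations give f(k) = k*(k**2 + 9*k + 26)/72.
Get s_k = R·t_k = k*(-k**2 - 9*k - 26)/(8*(k + 2)*(k + 3)*(k + 4)) with R(k) = B(k−1)f(k)/C(k) = k*(k + 5)*(k**2 + 9*k + 26)/72.
Check: Δs_k = -9/(k**4 + 14*k**3 + 71*k**2 + 154*k + 120). ✓
Evaluate s at k=7 and k=2: -161/1320 and -1/10; difference -29/1320.

Σ = -29/1320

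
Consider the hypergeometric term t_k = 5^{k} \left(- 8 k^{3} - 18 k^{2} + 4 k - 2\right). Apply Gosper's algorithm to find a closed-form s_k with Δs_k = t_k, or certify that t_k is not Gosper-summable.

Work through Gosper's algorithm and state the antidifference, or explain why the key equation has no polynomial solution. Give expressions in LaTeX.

s_k = 5^{k} \left(- 2 k^{3} + 3 k^{2} + k - 3\right)

Step 1: r(k) = 5*(4*k**3 + 21*k**2 + 28*k + 12)/(4*k**3 + 9*k**2 - 2*k + 1).
Factor: A=5; B=1; C=k**3 + 9*k**2/4 - k/2 + 1/4.
Key eq: (5)·f(k+1) = (1)·f(k) + (k**3 + 9*k**2/4 - k/2 + 1/4).
deg f ≤ 3 (via 0,0,3).
A polynomial solution: f(k) = (2*k**3 - 3*k**2 - k + 3)/8.
Then R = B(k−1)f/C = (2*k**3 - 3*k**2 - k + 3)/(2*(4*k**3 + 9*k**2 - 2*k + 1)), so s_k = R(k)·t_k = 5**k*(-2*k**3 + 3*k**2 + k - 3).
Verify: 5**k*(-8*k**3 - 18*k**2 + 4*k - 2) matches t_k.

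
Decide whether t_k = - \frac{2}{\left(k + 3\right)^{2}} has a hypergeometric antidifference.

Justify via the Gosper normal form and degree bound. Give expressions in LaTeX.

t_(k+1)/t_k = (k + 3)**2/(k + 4)**2.
Factor: A=k**2 + 6*k + 9; B=k**2 + 8*k + 16; C=1.
Need (k**2 + 6*k + 9)·f(k+1) − (k**2 + 6*k + 9)·f(k) = 1.
d = 0 from the (2,2,0) case.
Write f(k) = c0. Then LHS − RHS = -1, requiring -1 = 0: contradictory. No certificate.

No; the coefficient equations for f are inconsistent.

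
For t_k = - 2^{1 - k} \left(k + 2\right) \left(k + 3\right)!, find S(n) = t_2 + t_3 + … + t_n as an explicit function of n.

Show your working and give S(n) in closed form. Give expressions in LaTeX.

r(k) = (k + 3)*(k + 4)/(2*(k + 2)) after simplifying.
So A=k/2 + 2 and B=1, with C=k + 2.
Solve (k/2 + 2)·f(k+1) − (1)·f(k) = k + 2.
Bound: deg f ≤ 0.
Solve for f: f(k) = 2 (degree 0 ≤ 0).
Get s_k = R·t_k = -2**(2 - k)*factorial(k + 3) with R(k) = B(k−1)f(k)/C(k) = 2/(k + 2).
s_(k+1) − s_k = -2**(1 - k)*(k + 2)*factorial(k + 3) = t_k.
Σ_(k=2)^n t_k = s_(n+1) − s_(2) = (-2**(1 - n)*factorial(n + 4)) − (-120), i.e. 120 - 2*factorial(n + 4)/2**n.

S(n) = 120 - 2 \cdot 2^{- n} \left(n + 4\right)!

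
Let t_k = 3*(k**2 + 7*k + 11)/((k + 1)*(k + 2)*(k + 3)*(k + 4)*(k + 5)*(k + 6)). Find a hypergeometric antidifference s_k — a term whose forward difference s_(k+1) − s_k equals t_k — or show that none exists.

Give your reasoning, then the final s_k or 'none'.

s_k = k*(k**2 + 9*k + 23)/(15*(k**3 + 9*k**2 + 23*k + 15))

Compute t_(k+1)/t_k: get (k + 1)*(7*k + (k + 1)**2 + 18)/((k + 7)*(k**2 + 7*k + 11)).
Normal form (A,B,C) = (k + 1, k + 7, k**2 + 7*k + 11).
f must satisfy (k + 1)·f(k+1) − (k + 6)·f(k) = k**2 + 7*k + 11.
Degrees (1,1,2) ⇒ d ≤ 5.
A polynomial solution: f(k) = k*(k + 2)*(k + 4)*(k**2 + 9*k + 23)/45.
So s_k = (B(k−1)f/C)·t_k = (k*(k + 2)*(k + 4)*(k + 6)*(k**2 + 9*k + 23)/(45*(k**2 + 7*k + 11)))·t_k = k*(k**2 + 9*k + 23)/(15*(k**3 + 9*k**2 + 23*k + 15)).
Verify: 3*(k**2 + 7*k + 11)/(k**6 + 21*k**5 + 175*k**4 + 735*k**3 + 1624*k**2 + 1764*k + 720) matches t_k.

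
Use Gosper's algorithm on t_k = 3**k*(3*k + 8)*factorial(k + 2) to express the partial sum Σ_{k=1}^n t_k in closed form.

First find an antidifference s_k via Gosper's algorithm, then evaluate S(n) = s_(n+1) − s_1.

Ratio r(k) = 3*(k + 3)*(3*k + 11)/(3*k + 8).
So A=3*k + 9 and B=1, with C=k + 8/3.
Key eq: (3*k + 9)·f(k+1) = (1)·f(k) + (k + 8/3).
From deg A=1, deg B=0, deg C=1: d=0.
Solve for f: f(k) = 1/3 (degree 0 ≤ 0).
Get s_k = R·t_k = 3**k*factorial(k + 2) with R(k) = B(k−1)f(k)/C(k) = 1/(3*k + 8).
Check: Δs_k = 3**k*(3*k + 8)*factorial(k + 2). ✓
s_(n+1) = 3**(n + 1)*factorial(n + 3) and s_(1) = 18, so S(n) = 3*3**n*factorial(n + 3) - 18.

S(n) = 3*3**n*factorial(n + 3) - 18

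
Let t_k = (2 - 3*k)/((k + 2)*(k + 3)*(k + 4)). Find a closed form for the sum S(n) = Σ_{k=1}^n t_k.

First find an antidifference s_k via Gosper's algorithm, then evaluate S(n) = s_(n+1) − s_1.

The ratio is (k + 2)*(3*k + 1)/((k + 5)*(3*k - 2)).
So A=k + 2 and B=k + 5, with C=k - 2/3.
Set up (k + 2)·f(k+1) − (k + 4)·f(k) − (k - 2/3) = 0.
Bound: deg f ≤ 2.
A polynomial solution: f(k) = k*(k - 4)/9.
So s_k = (B(k−1)f/C)·t_k = (k*(k - 4)*(k + 4)/(3*(3*k - 2)))·t_k = k*(4 - k)/(3*(k + 2)*(k + 3)).
Δs = (2 - 3*k)/(k**3 + 9*k**2 + 26*k + 24), as required.
Σ_(k=1)^n t_k = s_(n+1) − s_(1) = ((-n**2 + 2*n + 3)/(3*(n**2 + 7*n + 12))) − (1/12), i.e. n*(1 - 5*n)/(12*(n**2 + 7*n + 12)).

S(n) = n*(1 - 5*n)/(12*(n**2 + 7*n + 12))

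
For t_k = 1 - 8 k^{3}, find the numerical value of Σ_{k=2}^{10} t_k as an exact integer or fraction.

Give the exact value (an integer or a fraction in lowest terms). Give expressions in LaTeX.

Σ = -24183

Ratio r(k) = (8*(k + 1)**3 - 1)/(8*k**3 - 1).
Take A(k)=1, B(k)=1, C(k)=k**3 - 1/8.
Key eq: (1)·f(k+1) = (1)·f(k) + (k**3 - 1/8).
deg f ≤ 4 (via 0,0,3).
Match coefficients ⇒ f(k) = k*(2*k**3 - 4*k**2 + 2*k - 1)/8.
Get s_k = R·t_k = k*(-2*k**3 + 4*k**2 - 2*k + 1) with R(k) = B(k−1)f(k)/C(k) = k*(2*k**3 - 4*k**2 + 2*k - 1)/((2*k - 1)*(4*k**2 + 2*k + 1)).
s_(k+1) − s_k = 1 - 8*k**3 = t_k.
Telescoping: Σ = s_(11) − s_(2) = -24189 − (-6) = -24183.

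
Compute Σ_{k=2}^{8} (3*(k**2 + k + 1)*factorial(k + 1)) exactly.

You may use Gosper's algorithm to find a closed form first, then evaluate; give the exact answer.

Compute t_(k+1)/t_k: get (k + 2)*(k + (k + 1)**2 + 2)/(k**2 + k + 1).
So A=k + 2 and B=1, with C=k**2 + k + 1.
Need (k + 2)·f(k+1) − (1)·f(k) = k**2 + k + 1.
deg f ≤ 1 (via 1,0,2).
Coefficient equations give f(k) = k - 1.
Certificate R = B(k−1)f/C = (k - 1)/(k**2 + k + 1) gives s_k = 3*(k - 1)*factorial(k + 1).
Verify: 3*(k**2 + k + 1)*factorial(k + 1) matches t_k.
Sum = s_(9) − s_(2); s_(9) = 87091200, s_(2) = 18 ⇒ 87091182.

Σ = 87091182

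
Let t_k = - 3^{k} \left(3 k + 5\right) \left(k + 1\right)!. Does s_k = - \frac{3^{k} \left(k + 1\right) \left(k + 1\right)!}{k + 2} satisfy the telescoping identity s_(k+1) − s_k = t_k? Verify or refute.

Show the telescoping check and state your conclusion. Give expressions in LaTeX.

Invalid: residual \frac{3^{k} \left(3 k^{2} + 11 k + 9\right) \left(k + 1\right)!}{\left(k + 2\right) \left(k + 3\right)} ≠ 0.

s_(k+1) = -3**(k + 1)*(k + 2)*factorial(k + 2)/(k + 3)
s_(k+1) − s_k = -3**k*(3*k**3 + 17*k**2 + 32*k + 21)*factorial(k + 1)/((k + 2)*(k + 3))
(s_(k+1) − s_k) − t_k = 3**k*(3*k**2 + 11*k + 9)*factorial(k + 1)/((k + 2)*(k + 3))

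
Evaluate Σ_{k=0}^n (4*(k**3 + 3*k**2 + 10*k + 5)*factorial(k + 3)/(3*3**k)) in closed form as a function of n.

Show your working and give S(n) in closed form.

Ratio r(k) = (k**4 + 10*k**3 + 43*k**2 + 95*k + 76)/(3*(k**3 + 3*k**2 + 10*k + 5)).
Take A(k)=k/3 + 4/3, B(k)=1, C(k)=k**3 + 3*k**2 + 10*k + 5.
f must satisfy (k/3 + 4/3)·f(k+1) − (1)·f(k) = k**3 + 3*k**2 + 10*k + 5.
Degrees (1,0,3) ⇒ d ≤ 2.
Coefficient equations give f(k) = 3*(k**2 + 1).
Then R = B(k−1)f/C = 3*(k**2 + 1)/(k**3 + 3*k**2 + 10*k + 5), so s_k = R(k)·t_k = 4*(k**2 + 1)*factorial(k + 3)/3**k.
Check: Δs_k = 4*(k**3 + 3*k**2 + 10*k + 5)*factorial(k + 3)/(3*3**k). ✓
Evaluate: s_(n+1) = 4*3**(-n - 1)*(n**2 + 2*n + 2)*factorial(n + 4); subtract s_(0) = 24 ⇒ S(n) = 4*(-18*3**n + n**6*factorial(n) + 12*n**5*factorial(n) + 57*n**4*factorial(n) + 140*n**3*factorial(n) + 194*n**2*factorial(n) + 148*n*factorial(n) + 48*factorial(n))/(3*3**n).

S(n) = 4*(-18*3**n + n**6*factorial(n) + 12*n**5*factorial(n) + 57*n**4*factorial(n) + 140*n**3*factorial(n) + 194*n**2*factorial(n) + 148*n*factorial(n) + 48*factorial(n))/(3*3**n)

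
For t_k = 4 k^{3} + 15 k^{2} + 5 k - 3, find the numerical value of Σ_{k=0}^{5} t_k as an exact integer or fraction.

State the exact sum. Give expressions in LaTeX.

Compute t_(k+1)/t_k: get (4*k**3 + 27*k**2 + 47*k + 21)/(4*k**3 + 15*k**2 + 5*k - 3).
Gosper form: A/B · C(k+1)/C(k) with A=1, B=1, C=k**3 + 15*k**2/4 + 5*k/4 - 3/4.
f must satisfy (1)·f(k+1) − (1)·f(k) = k**3 + 15*k**2/4 + 5*k/4 - 3/4.
Degrees (0,0,3) ⇒ d ≤ 4.
Match coefficients ⇒ f(k) = k*(k**3 + 3*k**2 - 4*k - 3)/4.
So s_k = (B(k−1)f/C)·t_k = (k*(k**3 + 3*k**2 - 4*k - 3)/((4*k + 3)*(k**2 + 3*k - 1)))·t_k = k*(k**3 + 3*k**2 - 4*k - 3).
Δs = 4*k**3 + 15*k**2 + 5*k - 3, as required.
Evaluate s at k=6 and k=0: 1782 and 0; difference 1782.

Σ = 1782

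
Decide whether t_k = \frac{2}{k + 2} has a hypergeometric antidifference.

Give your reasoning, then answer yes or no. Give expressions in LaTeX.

t_(k+1)/t_k = (k + 2)/(k + 3).
Take A(k)=k + 2, B(k)=k + 3, C(k)=1.
f must satisfy (k + 2)·f(k+1) − (k + 2)·f(k) = 1.
Bound: deg f ≤ 0.
Write f(k) = c0. Then LHS − RHS = -1, requiring -1 = 0: contradictory. No certificate.

No — key equation has no polynomial f.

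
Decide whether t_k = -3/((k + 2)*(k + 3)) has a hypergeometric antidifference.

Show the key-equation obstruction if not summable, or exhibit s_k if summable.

Compute t_(k+1)/t_k: get (k + 2)/(k + 4).
So A=k + 2 and B=k + 4, with C=1.
Need (k + 2)·f(k+1) − (k + 3)·f(k) = 1.
From deg A=1, deg B=1, deg C=0: d=1.
Solve for f: f(k) = k/2 (degree 1 ≤ 1).
So s_k = (B(k−1)f/C)·t_k = (k*(k + 3)/2)·t_k = -3*k/(2*k + 4).
s_(k+1) − s_k = -3/(k**2 + 5*k + 6) = t_k.

Yes. s_k = -3*k/(2*k + 4).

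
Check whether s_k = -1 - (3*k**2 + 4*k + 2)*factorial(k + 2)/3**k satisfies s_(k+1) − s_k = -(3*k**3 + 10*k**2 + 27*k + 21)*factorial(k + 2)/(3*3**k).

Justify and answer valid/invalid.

valid; difference matches t_k

s_(k+1) = -3**(-k - 1)*(4*k + 3*(k + 1)**2 + 6)*factorial(k + 3) - 1
s_(k+1) − s_k = -(3*k**3 + 10*k**2 + 27*k + 21)*factorial(k + 2)/(3*3**k)
(s_(k+1) − s_k) − t_k = 0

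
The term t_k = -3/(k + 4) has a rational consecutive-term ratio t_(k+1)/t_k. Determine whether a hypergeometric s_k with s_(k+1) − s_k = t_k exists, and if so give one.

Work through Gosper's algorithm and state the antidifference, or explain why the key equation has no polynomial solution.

Step 1: r(k) = (k + 4)/(k + 5).
Factor: A=k + 4; B=k + 5; C=1.
Need (k + 4)·f(k+1) − (k + 4)·f(k) = 1.
From deg A=1, deg B=1, deg C=0: d=0.
Put f(k) = c0: A·f(k+1) − B(k−1)·f(k) − C = -1; need -1 = 0 — inconsistent ⇒ no f, not summable.

not Gosper-summable; s_k does not exist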